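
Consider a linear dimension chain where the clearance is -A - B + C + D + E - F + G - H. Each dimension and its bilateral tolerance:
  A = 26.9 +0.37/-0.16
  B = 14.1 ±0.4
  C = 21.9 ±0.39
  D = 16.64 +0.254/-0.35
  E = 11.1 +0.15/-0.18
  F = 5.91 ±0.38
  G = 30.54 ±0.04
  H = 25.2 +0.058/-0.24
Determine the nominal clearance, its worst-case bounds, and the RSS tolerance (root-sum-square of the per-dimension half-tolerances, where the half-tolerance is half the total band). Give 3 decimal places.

Stack each dimension's contribution:
  -A: nom -26.900 → Σnom=-26.900; wc +0.160/-0.370 → slack +0.160/-0.370; half-tol=0.265, Σhalf²=0.070225
  -B: nom -14.100 → Σnom=-41.000; wc +0.400/-0.400 → slack +0.560/-0.770; half-tol=0.400, Σhalf²=0.230225
  +C: nom +21.900 → Σnom=-19.100; wc +0.390/-0.390 → slack +0.950/-1.160; half-tol=0.390, Σhalf²=0.382325
  +D: nom +16.640 → Σnom=-2.460; wc +0.254/-0.350 → slack +1.204/-1.510; half-tol=0.302, Σhalf²=0.473529
  +E: nom +11.100 → Σnom=8.640; wc +0.150/-0.180 → slack +1.354/-1.690; half-tol=0.165, Σhalf²=0.500754
  -F: nom -5.910 → Σnom=2.730; wc +0.380/-0.380 → slack +1.734/-2.070; half-tol=0.380, Σhalf²=0.645154
  +G: nom +30.540 → Σnom=33.270; wc +0.040/-0.040 → slack +1.774/-2.110; half-tol=0.040, Σhalf²=0.646754
  -H: nom -25.200 → Σnom=8.070; wc +0.240/-0.058 → slack +2.014/-2.168; half-tol=0.149, Σhalf²=0.668955
Nominal = 8.070. Worst-case = [8.070 - 2.168, 8.070 + 2.014] = [5.902, 10.084]. RSS = √0.668955 = 0.818.

nominal=8.070 wc=[5.902,10.084] rss=0.818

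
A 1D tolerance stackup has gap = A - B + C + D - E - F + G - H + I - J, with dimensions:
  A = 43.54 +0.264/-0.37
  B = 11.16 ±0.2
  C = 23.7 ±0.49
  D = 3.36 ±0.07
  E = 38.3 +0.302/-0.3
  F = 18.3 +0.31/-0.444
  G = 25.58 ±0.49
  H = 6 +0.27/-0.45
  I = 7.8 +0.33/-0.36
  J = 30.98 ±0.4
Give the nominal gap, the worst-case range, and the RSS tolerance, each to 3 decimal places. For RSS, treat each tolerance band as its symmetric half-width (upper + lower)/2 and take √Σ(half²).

Stack each dimension's contribution:
  +A: nom +43.540 → Σnom=43.540; wc +0.264/-0.370 → slack +0.264/-0.370; half-tol=0.317, Σhalf²=0.100489
  -B: nom -11.160 → Σnom=32.380; wc +0.200/-0.200 → slack +0.464/-0.570; half-tol=0.200, Σhalf²=0.140489
  +C: nom +23.700 → Σnom=56.080; wc +0.490/-0.490 → slack +0.954/-1.060; half-tol=0.490, Σhalf²=0.380589
  +D: nom +3.360 → Σnom=59.440; wc +0.070/-0.070 → slack +1.024/-1.130; half-tol=0.070, Σhalf²=0.385489
  -E: nom -38.300 → Σnom=21.140; wc +0.300/-0.302 → slack +1.324/-1.432; half-tol=0.301, Σhalf²=0.476090
  -F: nom -18.300 → Σnom=2.840; wc +0.444/-0.310 → slack +1.768/-1.742; half-tol=0.377, Σhalf²=0.618219
  +G: nom +25.580 → Σnom=28.420; wc +0.490/-0.490 → slack +2.258/-2.232; half-tol=0.490, Σhalf²=0.858319
  -H: nom -6.000 → Σnom=22.420; wc +0.450/-0.270 → slack +2.708/-2.502; half-tol=0.360, Σhalf²=0.987919
  +I: nom +7.800 → Σnom=30.220; wc +0.330/-0.360 → slack +3.038/-2.862; half-tol=0.345, Σhalf²=1.106944
  -J: nom -30.980 → Σnom=-0.760; wc +0.400/-0.400 → slack +3.438/-3.262; half-tol=0.400, Σhalf²=1.266944
Nominal = -0.760. Worst-case = [-0.760 - 3.262, -0.760 + 3.438] = [-4.022, 2.678]. RSS = √1.266944 = 1.126.

nominal=-0.760 wc=[-4.022,2.678] rss=1.126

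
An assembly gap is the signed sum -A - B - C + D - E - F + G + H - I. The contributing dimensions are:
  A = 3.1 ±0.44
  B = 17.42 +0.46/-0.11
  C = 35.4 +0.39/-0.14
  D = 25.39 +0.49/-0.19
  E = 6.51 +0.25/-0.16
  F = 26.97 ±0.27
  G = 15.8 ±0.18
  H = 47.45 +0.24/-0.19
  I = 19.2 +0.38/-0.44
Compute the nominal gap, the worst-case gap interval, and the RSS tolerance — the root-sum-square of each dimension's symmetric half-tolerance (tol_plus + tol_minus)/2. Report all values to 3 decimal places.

nominal=-19.960 wc=[-22.710,-17.490] rss=0.907

Stack each dimension's contribution:
  -A: nom -3.100 → Σnom=-3.100; wc +0.440/-0.440 → slack +0.440/-0.440; half-tol=0.440, Σhalf²=0.193600
  -B: nom -17.420 → Σnom=-20.520; wc +0.110/-0.460 → slack +0.550/-0.900; half-tol=0.285, Σhalf²=0.274825
  -C: nom -35.400 → Σnom=-55.920; wc +0.140/-0.390 → slack +0.690/-1.290; half-tol=0.265, Σhalf²=0.345050
  +D: nom +25.390 → Σnom=-30.530; wc +0.490/-0.190 → slack +1.180/-1.480; half-tol=0.340, Σhalf²=0.460650
  -E: nom -6.510 → Σnom=-37.040; wc +0.160/-0.250 → slack +1.340/-1.730; half-tol=0.205, Σhalf²=0.502675
  -F: nom -26.970 → Σnom=-64.010; wc +0.270/-0.270 → slack +1.610/-2.000; half-tol=0.270, Σhalf²=0.575575
  +G: nom +15.800 → Σnom=-48.210; wc +0.180/-0.180 → slack +1.790/-2.180; half-tol=0.180, Σhalf²=0.607975
  +H: nom +47.450 → Σnom=-0.760; wc +0.240/-0.190 → slack +2.030/-2.370; half-tol=0.215, Σhalf²=0.654200
  -I: nom -19.200 → Σnom=-19.960; wc +0.440/-0.380 → slack +2.470/-2.750; half-tol=0.410, Σhalf²=0.822300
Nominal = -19.960. Worst-case = [-19.960 - 2.750, -19.960 + 2.470] = [-22.710, -17.490]. RSS = √0.822300 = 0.907.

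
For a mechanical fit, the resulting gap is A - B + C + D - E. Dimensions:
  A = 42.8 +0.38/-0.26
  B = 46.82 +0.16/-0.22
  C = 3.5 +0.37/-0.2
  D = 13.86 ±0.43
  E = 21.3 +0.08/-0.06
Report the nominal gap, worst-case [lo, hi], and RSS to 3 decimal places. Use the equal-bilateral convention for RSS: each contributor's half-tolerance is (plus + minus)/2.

Stack each dimension's contribution:
  +A: nom +42.800 → Σnom=42.800; wc +0.380/-0.260 → slack +0.380/-0.260; half-tol=0.320, Σhalf²=0.102400
  -B: nom -46.820 → Σnom=-4.020; wc +0.220/-0.160 → slack +0.600/-0.420; half-tol=0.190, Σhalf²=0.138500
  +C: nom +3.500 → Σnom=-0.520; wc +0.370/-0.200 → slack +0.970/-0.620; half-tol=0.285, Σhalf²=0.219725
  +D: nom +13.860 → Σnom=13.340; wc +0.430/-0.430 → slack +1.400/-1.050; half-tol=0.430, Σhalf²=0.404625
  -E: nom -21.300 → Σnom=-7.960; wc +0.060/-0.080 → slack +1.460/-1.130; half-tol=0.070, Σhalf²=0.409525
Nominal = -7.960. Worst-case = [-7.960 - 1.130, -7.960 + 1.460] = [-9.090, -6.500]. RSS = √0.409525 = 0.640.

nominal=-7.960 wc=[-9.090,-6.500] rss=0.640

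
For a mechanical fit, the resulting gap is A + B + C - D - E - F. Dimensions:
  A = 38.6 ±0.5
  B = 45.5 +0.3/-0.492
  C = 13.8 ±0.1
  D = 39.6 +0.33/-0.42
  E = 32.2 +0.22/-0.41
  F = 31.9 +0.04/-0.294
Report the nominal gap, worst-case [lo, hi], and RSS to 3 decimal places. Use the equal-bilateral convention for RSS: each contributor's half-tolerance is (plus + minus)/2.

nominal=-5.800 wc=[-7.482,-3.776] rss=0.827

Stack each dimension's contribution:
  +A: nom +38.600 → Σnom=38.600; wc +0.500/-0.500 → slack +0.500/-0.500; half-tol=0.500, Σhalf²=0.250000
  +B: nom +45.500 → Σnom=84.100; wc +0.300/-0.492 → slack +0.800/-0.992; half-tol=0.396, Σhalf²=0.406816
  +C: nom +13.800 → Σnom=97.900; wc +0.100/-0.100 → slack +0.900/-1.092; half-tol=0.100, Σhalf²=0.416816
  -D: nom -39.600 → Σnom=58.300; wc +0.420/-0.330 → slack +1.320/-1.422; half-tol=0.375, Σhalf²=0.557441
  -E: nom -32.200 → Σnom=26.100; wc +0.410/-0.220 → slack +1.730/-1.642; half-tol=0.315, Σhalf²=0.656666
  -F: nom -31.900 → Σnom=-5.800; wc +0.294/-0.040 → slack +2.024/-1.682; half-tol=0.167, Σhalf²=0.684555
Nominal = -5.800. Worst-case = [-5.800 - 1.682, -5.800 + 2.024] = [-7.482, -3.776]. RSS = √0.684555 = 0.827.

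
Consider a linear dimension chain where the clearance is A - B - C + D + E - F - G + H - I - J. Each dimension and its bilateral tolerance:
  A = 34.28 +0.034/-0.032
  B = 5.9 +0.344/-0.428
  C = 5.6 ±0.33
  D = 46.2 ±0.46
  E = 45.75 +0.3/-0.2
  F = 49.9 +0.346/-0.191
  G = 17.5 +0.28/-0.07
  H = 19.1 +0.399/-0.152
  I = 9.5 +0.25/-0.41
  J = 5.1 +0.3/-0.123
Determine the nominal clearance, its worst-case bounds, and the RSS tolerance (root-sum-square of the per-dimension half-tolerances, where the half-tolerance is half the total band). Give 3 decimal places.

nominal=51.830 wc=[49.136,54.575] rss=0.930

Stack each dimension's contribution:
  +A: nom +34.280 → Σnom=34.280; wc +0.034/-0.032 → slack +0.034/-0.032; half-tol=0.033, Σhalf²=0.001089
  -B: nom -5.900 → Σnom=28.380; wc +0.428/-0.344 → slack +0.462/-0.376; half-tol=0.386, Σhalf²=0.150085
  -C: nom -5.600 → Σnom=22.780; wc +0.330/-0.330 → slack +0.792/-0.706; half-tol=0.330, Σhalf²=0.258985
  +D: nom +46.200 → Σnom=68.980; wc +0.460/-0.460 → slack +1.252/-1.166; half-tol=0.460, Σhalf²=0.470585
  +E: nom +45.750 → Σnom=114.730; wc +0.300/-0.200 → slack +1.552/-1.366; half-tol=0.250, Σhalf²=0.533085
  -F: nom -49.900 → Σnom=64.830; wc +0.191/-0.346 → slack +1.743/-1.712; half-tol=0.268, Σhalf²=0.605177
  -G: nom -17.500 → Σnom=47.330; wc +0.070/-0.280 → slack +1.813/-1.992; half-tol=0.175, Σhalf²=0.635802
  +H: nom +19.100 → Σnom=66.430; wc +0.399/-0.152 → slack +2.212/-2.144; half-tol=0.276, Σhalf²=0.711703
  -I: nom -9.500 → Σnom=56.930; wc +0.410/-0.250 → slack +2.622/-2.394; half-tol=0.330, Σhalf²=0.820603
  -J: nom -5.100 → Σnom=51.830; wc +0.123/-0.300 → slack +2.745/-2.694; half-tol=0.211, Σhalf²=0.865335
Nominal = 51.830. Worst-case = [51.830 - 2.694, 51.830 + 2.745] = [49.136, 54.575]. RSS = √0.865335 = 0.930.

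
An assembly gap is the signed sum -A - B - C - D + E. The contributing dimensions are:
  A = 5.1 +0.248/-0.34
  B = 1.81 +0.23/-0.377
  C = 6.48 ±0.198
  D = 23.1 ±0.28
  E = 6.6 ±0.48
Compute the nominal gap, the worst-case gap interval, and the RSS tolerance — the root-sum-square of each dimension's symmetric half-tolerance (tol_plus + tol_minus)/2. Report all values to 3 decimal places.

nominal=-29.890 wc=[-31.326,-28.215] rss=0.726

Stack each dimension's contribution:
  -A: nom -5.100 → Σnom=-5.100; wc +0.340/-0.248 → slack +0.340/-0.248; half-tol=0.294, Σhalf²=0.086436
  -B: nom -1.810 → Σnom=-6.910; wc +0.377/-0.230 → slack +0.717/-0.478; half-tol=0.303, Σhalf²=0.178548
  -C: nom -6.480 → Σnom=-13.390; wc +0.198/-0.198 → slack +0.915/-0.676; half-tol=0.198, Σhalf²=0.217752
  -D: nom -23.100 → Σnom=-36.490; wc +0.280/-0.280 → slack +1.195/-0.956; half-tol=0.280, Σhalf²=0.296152
  +E: nom +6.600 → Σnom=-29.890; wc +0.480/-0.480 → slack +1.675/-1.436; half-tol=0.480, Σhalf²=0.526552
Nominal = -29.890. Worst-case = [-29.890 - 1.436, -29.890 + 1.675] = [-31.326, -28.215]. RSS = √0.526552 = 0.726.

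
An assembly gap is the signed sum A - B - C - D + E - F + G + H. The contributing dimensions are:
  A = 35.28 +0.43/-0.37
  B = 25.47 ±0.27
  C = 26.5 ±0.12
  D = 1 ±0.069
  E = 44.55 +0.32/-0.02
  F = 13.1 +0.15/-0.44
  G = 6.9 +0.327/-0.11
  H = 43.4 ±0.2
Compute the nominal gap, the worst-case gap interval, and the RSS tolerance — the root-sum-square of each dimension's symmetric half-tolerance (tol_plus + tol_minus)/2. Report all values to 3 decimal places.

Stack each dimension's contribution:
  +A: nom +35.280 → Σnom=35.280; wc +0.430/-0.370 → slack +0.430/-0.370; half-tol=0.400, Σhalf²=0.160000
  -B: nom -25.470 → Σnom=9.810; wc +0.270/-0.270 → slack +0.700/-0.640; half-tol=0.270, Σhalf²=0.232900
  -C: nom -26.500 → Σnom=-16.690; wc +0.120/-0.120 → slack +0.820/-0.760; half-tol=0.120, Σhalf²=0.247300
  -D: nom -1.000 → Σnom=-17.690; wc +0.069/-0.069 → slack +0.889/-0.829; half-tol=0.069, Σhalf²=0.252061
  +E: nom +44.550 → Σnom=26.860; wc +0.320/-0.020 → slack +1.209/-0.849; half-tol=0.170, Σhalf²=0.280961
  -F: nom -13.100 → Σnom=13.760; wc +0.440/-0.150 → slack +1.649/-0.999; half-tol=0.295, Σhalf²=0.367986
  +G: nom +6.900 → Σnom=20.660; wc +0.327/-0.110 → slack +1.976/-1.109; half-tol=0.218, Σhalf²=0.415728
  +H: nom +43.400 → Σnom=64.060; wc +0.200/-0.200 → slack +2.176/-1.309; half-tol=0.200, Σhalf²=0.455728
Nominal = 64.060. Worst-case = [64.060 - 1.309, 64.060 + 2.176] = [62.751, 66.236]. RSS = √0.455728 = 0.675.

nominal=64.060 wc=[62.751,66.236] rss=0.675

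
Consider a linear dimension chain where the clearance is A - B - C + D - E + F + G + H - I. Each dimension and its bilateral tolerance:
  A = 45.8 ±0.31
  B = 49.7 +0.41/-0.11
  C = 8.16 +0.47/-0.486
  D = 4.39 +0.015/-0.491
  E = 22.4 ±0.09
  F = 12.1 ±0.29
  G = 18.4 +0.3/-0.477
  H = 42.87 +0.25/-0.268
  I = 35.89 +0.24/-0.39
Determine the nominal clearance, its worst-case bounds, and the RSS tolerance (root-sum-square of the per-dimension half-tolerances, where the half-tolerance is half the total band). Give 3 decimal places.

nominal=7.410 wc=[4.364,9.651] rss=0.930

Stack each dimension's contribution:
  +A: nom +45.800 → Σnom=45.800; wc +0.310/-0.310 → slack +0.310/-0.310; half-tol=0.310, Σhalf²=0.096100
  -B: nom -49.700 → Σnom=-3.900; wc +0.110/-0.410 → slack +0.420/-0.720; half-tol=0.260, Σhalf²=0.163700
  -C: nom -8.160 → Σnom=-12.060; wc +0.486/-0.470 → slack +0.906/-1.190; half-tol=0.478, Σhalf²=0.392184
  +D: nom +4.390 → Σnom=-7.670; wc +0.015/-0.491 → slack +0.921/-1.681; half-tol=0.253, Σhalf²=0.456193
  -E: nom -22.400 → Σnom=-30.070; wc +0.090/-0.090 → slack +1.011/-1.771; half-tol=0.090, Σhalf²=0.464293
  +F: nom +12.100 → Σnom=-17.970; wc +0.290/-0.290 → slack +1.301/-2.061; half-tol=0.290, Σhalf²=0.548393
  +G: nom +18.400 → Σnom=0.430; wc +0.300/-0.477 → slack +1.601/-2.538; half-tol=0.388, Σhalf²=0.699325
  +H: nom +42.870 → Σnom=43.300; wc +0.250/-0.268 → slack +1.851/-2.806; half-tol=0.259, Σhalf²=0.766406
  -I: nom -35.890 → Σnom=7.410; wc +0.390/-0.240 → slack +2.241/-3.046; half-tol=0.315, Σhalf²=0.865631
Nominal = 7.410. Worst-case = [7.410 - 3.046, 7.410 + 2.241] = [4.364, 9.651]. RSS = √0.865631 = 0.930.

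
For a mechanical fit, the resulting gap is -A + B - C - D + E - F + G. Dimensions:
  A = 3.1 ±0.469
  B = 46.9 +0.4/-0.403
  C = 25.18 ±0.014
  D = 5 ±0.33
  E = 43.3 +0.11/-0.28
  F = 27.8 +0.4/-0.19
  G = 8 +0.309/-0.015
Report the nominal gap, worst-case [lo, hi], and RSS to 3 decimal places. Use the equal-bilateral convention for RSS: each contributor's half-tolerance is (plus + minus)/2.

nominal=37.120 wc=[35.209,38.942] rss=0.801

Stack each dimension's contribution:
  -A: nom -3.100 → Σnom=-3.100; wc +0.469/-0.469 → slack +0.469/-0.469; half-tol=0.469, Σhalf²=0.219961
  +B: nom +46.900 → Σnom=43.800; wc +0.400/-0.403 → slack +0.869/-0.872; half-tol=0.402, Σhalf²=0.381163
  -C: nom -25.180 → Σnom=18.620; wc +0.014/-0.014 → slack +0.883/-0.886; half-tol=0.014, Σhalf²=0.381359
  -D: nom -5.000 → Σnom=13.620; wc +0.330/-0.330 → slack +1.213/-1.216; half-tol=0.330, Σhalf²=0.490259
  +E: nom +43.300 → Σnom=56.920; wc +0.110/-0.280 → slack +1.323/-1.496; half-tol=0.195, Σhalf²=0.528284
  -F: nom -27.800 → Σnom=29.120; wc +0.190/-0.400 → slack +1.513/-1.896; half-tol=0.295, Σhalf²=0.615309
  +G: nom +8.000 → Σnom=37.120; wc +0.309/-0.015 → slack +1.822/-1.911; half-tol=0.162, Σhalf²=0.641553
Nominal = 37.120. Worst-case = [37.120 - 1.911, 37.120 + 1.822] = [35.209, 38.942]. RSS = √0.641553 = 0.801.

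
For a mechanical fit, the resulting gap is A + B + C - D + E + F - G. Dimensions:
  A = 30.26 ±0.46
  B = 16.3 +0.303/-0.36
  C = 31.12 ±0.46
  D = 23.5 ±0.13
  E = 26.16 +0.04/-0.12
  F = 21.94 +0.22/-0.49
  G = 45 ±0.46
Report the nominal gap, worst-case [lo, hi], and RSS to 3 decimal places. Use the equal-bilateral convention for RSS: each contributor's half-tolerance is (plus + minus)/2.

Stack each dimension's contribution:
  +A: nom +30.260 → Σnom=30.260; wc +0.460/-0.460 → slack +0.460/-0.460; half-tol=0.460, Σhalf²=0.211600
  +B: nom +16.300 → Σnom=46.560; wc +0.303/-0.360 → slack +0.763/-0.820; half-tol=0.332, Σhalf²=0.321492
  +C: nom +31.120 → Σnom=77.680; wc +0.460/-0.460 → slack +1.223/-1.280; half-tol=0.460, Σhalf²=0.533092
  -D: nom -23.500 → Σnom=54.180; wc +0.130/-0.130 → slack +1.353/-1.410; half-tol=0.130, Σhalf²=0.549992
  +E: nom +26.160 → Σnom=80.340; wc +0.040/-0.120 → slack +1.393/-1.530; half-tol=0.080, Σhalf²=0.556392
  +F: nom +21.940 → Σnom=102.280; wc +0.220/-0.490 → slack +1.613/-2.020; half-tol=0.355, Σhalf²=0.682417
  -G: nom -45.000 → Σnom=57.280; wc +0.460/-0.460 → slack +2.073/-2.480; half-tol=0.460, Σhalf²=0.894017
Nominal = 57.280. Worst-case = [57.280 - 2.480, 57.280 + 2.073] = [54.800, 59.353]. RSS = √0.894017 = 0.946.

nominal=57.280 wc=[54.800,59.353] rss=0.946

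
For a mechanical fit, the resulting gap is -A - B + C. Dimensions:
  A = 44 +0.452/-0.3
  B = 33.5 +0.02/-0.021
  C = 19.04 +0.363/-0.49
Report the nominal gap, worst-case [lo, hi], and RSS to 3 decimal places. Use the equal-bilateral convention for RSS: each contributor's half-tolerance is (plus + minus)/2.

Stack each dimension's contribution:
  -A: nom -44.000 → Σnom=-44.000; wc +0.300/-0.452 → slack +0.300/-0.452; half-tol=0.376, Σhalf²=0.141376
  -B: nom -33.500 → Σnom=-77.500; wc +0.021/-0.020 → slack +0.321/-0.472; half-tol=0.021, Σhalf²=0.141796
  +C: nom +19.040 → Σnom=-58.460; wc +0.363/-0.490 → slack +0.684/-0.962; half-tol=0.426, Σhalf²=0.323699
Nominal = -58.460. Worst-case = [-58.460 - 0.962, -58.460 + 0.684] = [-59.422, -57.776]. RSS = √0.323699 = 0.569.

nominal=-58.460 wc=[-59.422,-57.776] rss=0.569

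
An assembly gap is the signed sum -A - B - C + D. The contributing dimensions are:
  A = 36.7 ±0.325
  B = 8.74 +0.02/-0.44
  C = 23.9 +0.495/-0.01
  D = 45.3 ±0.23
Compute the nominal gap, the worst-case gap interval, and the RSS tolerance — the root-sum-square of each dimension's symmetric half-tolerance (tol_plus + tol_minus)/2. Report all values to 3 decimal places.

nominal=-24.040 wc=[-25.110,-23.035] rss=0.525

Stack each dimension's contribution:
  -A: nom -36.700 → Σnom=-36.700; wc +0.325/-0.325 → slack +0.325/-0.325; half-tol=0.325, Σhalf²=0.105625
  -B: nom -8.740 → Σnom=-45.440; wc +0.440/-0.020 → slack +0.765/-0.345; half-tol=0.230, Σhalf²=0.158525
  -C: nom -23.900 → Σnom=-69.340; wc +0.010/-0.495 → slack +0.775/-0.840; half-tol=0.253, Σhalf²=0.222281
  +D: nom +45.300 → Σnom=-24.040; wc +0.230/-0.230 → slack +1.005/-1.070; half-tol=0.230, Σhalf²=0.275181
Nominal = -24.040. Worst-case = [-24.040 - 1.070, -24.040 + 1.005] = [-25.110, -23.035]. RSS = √0.275181 = 0.525.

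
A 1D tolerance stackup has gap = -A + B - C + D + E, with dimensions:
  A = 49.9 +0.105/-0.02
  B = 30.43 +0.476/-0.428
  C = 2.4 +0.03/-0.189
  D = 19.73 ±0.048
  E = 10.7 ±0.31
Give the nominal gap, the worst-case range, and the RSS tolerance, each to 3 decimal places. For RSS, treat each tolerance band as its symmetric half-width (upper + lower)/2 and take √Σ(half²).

Stack each dimension's contribution:
  -A: nom -49.900 → Σnom=-49.900; wc +0.020/-0.105 → slack +0.020/-0.105; half-tol=0.062, Σhalf²=0.003906
  +B: nom +30.430 → Σnom=-19.470; wc +0.476/-0.428 → slack +0.496/-0.533; half-tol=0.452, Σhalf²=0.208210
  -C: nom -2.400 → Σnom=-21.870; wc +0.189/-0.030 → slack +0.685/-0.563; half-tol=0.110, Σhalf²=0.220200
  +D: nom +19.730 → Σnom=-2.140; wc +0.048/-0.048 → slack +0.733/-0.611; half-tol=0.048, Σhalf²=0.222504
  +E: nom +10.700 → Σnom=8.560; wc +0.310/-0.310 → slack +1.043/-0.921; half-tol=0.310, Σhalf²=0.318604
Nominal = 8.560. Worst-case = [8.560 - 0.921, 8.560 + 1.043] = [7.639, 9.603]. RSS = √0.318604 = 0.564.

nominal=8.560 wc=[7.639,9.603] rss=0.564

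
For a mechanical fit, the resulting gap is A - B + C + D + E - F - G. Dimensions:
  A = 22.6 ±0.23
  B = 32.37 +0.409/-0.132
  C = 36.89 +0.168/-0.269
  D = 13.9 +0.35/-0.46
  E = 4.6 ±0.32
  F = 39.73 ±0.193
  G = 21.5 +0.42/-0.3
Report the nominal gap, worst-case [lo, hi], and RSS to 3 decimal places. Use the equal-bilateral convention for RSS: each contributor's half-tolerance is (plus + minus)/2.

nominal=-15.610 wc=[-17.911,-13.917] rss=0.779

Stack each dimension's contribution:
  +A: nom +22.600 → Σnom=22.600; wc +0.230/-0.230 → slack +0.230/-0.230; half-tol=0.230, Σhalf²=0.052900
  -B: nom -32.370 → Σnom=-9.770; wc +0.132/-0.409 → slack +0.362/-0.639; half-tol=0.270, Σhalf²=0.126070
  +C: nom +36.890 → Σnom=27.120; wc +0.168/-0.269 → slack +0.530/-0.908; half-tol=0.219, Σhalf²=0.173813
  +D: nom +13.900 → Σnom=41.020; wc +0.350/-0.460 → slack +0.880/-1.368; half-tol=0.405, Σhalf²=0.337838
  +E: nom +4.600 → Σnom=45.620; wc +0.320/-0.320 → slack +1.200/-1.688; half-tol=0.320, Σhalf²=0.440238
  -F: nom -39.730 → Σnom=5.890; wc +0.193/-0.193 → slack +1.393/-1.881; half-tol=0.193, Σhalf²=0.477487
  -G: nom -21.500 → Σnom=-15.610; wc +0.300/-0.420 → slack +1.693/-2.301; half-tol=0.360, Σhalf²=0.607087
Nominal = -15.610. Worst-case = [-15.610 - 2.301, -15.610 + 1.693] = [-17.911, -13.917]. RSS = √0.607087 = 0.779.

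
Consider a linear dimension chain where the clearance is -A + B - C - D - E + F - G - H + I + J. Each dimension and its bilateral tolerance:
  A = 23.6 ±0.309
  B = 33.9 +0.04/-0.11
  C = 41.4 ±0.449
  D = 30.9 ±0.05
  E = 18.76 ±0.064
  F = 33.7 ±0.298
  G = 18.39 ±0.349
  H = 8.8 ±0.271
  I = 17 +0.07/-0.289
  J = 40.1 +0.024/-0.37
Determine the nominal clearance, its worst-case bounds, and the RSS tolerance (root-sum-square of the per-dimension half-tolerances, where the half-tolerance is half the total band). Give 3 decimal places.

Stack each dimension's contribution:
  -A: nom -23.600 → Σnom=-23.600; wc +0.309/-0.309 → slack +0.309/-0.309; half-tol=0.309, Σhalf²=0.095481
  +B: nom +33.900 → Σnom=10.300; wc +0.040/-0.110 → slack +0.349/-0.419; half-tol=0.075, Σhalf²=0.101106
  -C: nom -41.400 → Σnom=-31.100; wc +0.449/-0.449 → slack +0.798/-0.868; half-tol=0.449, Σhalf²=0.302707
  -D: nom -30.900 → Σnom=-62.000; wc +0.050/-0.050 → slack +0.848/-0.918; half-tol=0.050, Σhalf²=0.305207
  -E: nom -18.760 → Σnom=-80.760; wc +0.064/-0.064 → slack +0.912/-0.982; half-tol=0.064, Σhalf²=0.309303
  +F: nom +33.700 → Σnom=-47.060; wc +0.298/-0.298 → slack +1.210/-1.280; half-tol=0.298, Σhalf²=0.398107
  -G: nom -18.390 → Σnom=-65.450; wc +0.349/-0.349 → slack +1.559/-1.629; half-tol=0.349, Σhalf²=0.519908
  -H: nom -8.800 → Σnom=-74.250; wc +0.271/-0.271 → slack +1.830/-1.900; half-tol=0.271, Σhalf²=0.593349
  +I: nom +17.000 → Σnom=-57.250; wc +0.070/-0.289 → slack +1.900/-2.189; half-tol=0.179, Σhalf²=0.625569
  +J: nom +40.100 → Σnom=-17.150; wc +0.024/-0.370 → slack +1.924/-2.559; half-tol=0.197, Σhalf²=0.664378
Nominal = -17.150. Worst-case = [-17.150 - 2.559, -17.150 + 1.924] = [-19.709, -15.226]. RSS = √0.664378 = 0.815.

nominal=-17.150 wc=[-19.709,-15.226] rss=0.815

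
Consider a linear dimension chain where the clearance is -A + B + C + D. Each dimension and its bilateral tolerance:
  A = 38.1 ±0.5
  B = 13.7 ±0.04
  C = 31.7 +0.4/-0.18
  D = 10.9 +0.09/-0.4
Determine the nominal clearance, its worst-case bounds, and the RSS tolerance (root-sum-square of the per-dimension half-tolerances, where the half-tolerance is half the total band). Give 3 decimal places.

Stack each dimension's contribution:
  -A: nom -38.100 → Σnom=-38.100; wc +0.500/-0.500 → slack +0.500/-0.500; half-tol=0.500, Σhalf²=0.250000
  +B: nom +13.700 → Σnom=-24.400; wc +0.040/-0.040 → slack +0.540/-0.540; half-tol=0.040, Σhalf²=0.251600
  +C: nom +31.700 → Σnom=7.300; wc +0.400/-0.180 → slack +0.940/-0.720; half-tol=0.290, Σhalf²=0.335700
  +D: nom +10.900 → Σnom=18.200; wc +0.090/-0.400 → slack +1.030/-1.120; half-tol=0.245, Σhalf²=0.395725
Nominal = 18.200. Worst-case = [18.200 - 1.120, 18.200 + 1.030] = [17.080, 19.230]. RSS = √0.395725 = 0.629.

nominal=18.200 wc=[17.080,19.230] rss=0.629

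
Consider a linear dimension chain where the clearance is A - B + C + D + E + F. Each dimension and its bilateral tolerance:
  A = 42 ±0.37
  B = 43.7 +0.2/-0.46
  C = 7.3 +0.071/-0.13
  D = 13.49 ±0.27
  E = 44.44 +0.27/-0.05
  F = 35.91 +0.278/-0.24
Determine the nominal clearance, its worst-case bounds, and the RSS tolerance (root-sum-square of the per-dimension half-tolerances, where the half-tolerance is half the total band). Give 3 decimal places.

Stack each dimension's contribution:
  +A: nom +42.000 → Σnom=42.000; wc +0.370/-0.370 → slack +0.370/-0.370; half-tol=0.370, Σhalf²=0.136900
  -B: nom -43.700 → Σnom=-1.700; wc +0.460/-0.200 → slack +0.830/-0.570; half-tol=0.330, Σhalf²=0.245800
  +C: nom +7.300 → Σnom=5.600; wc +0.071/-0.130 → slack +0.901/-0.700; half-tol=0.101, Σhalf²=0.255900
  +D: nom +13.490 → Σnom=19.090; wc +0.270/-0.270 → slack +1.171/-0.970; half-tol=0.270, Σhalf²=0.328800
  +E: nom +44.440 → Σnom=63.530; wc +0.270/-0.050 → slack +1.441/-1.020; half-tol=0.160, Σhalf²=0.354400
  +F: nom +35.910 → Σnom=99.440; wc +0.278/-0.240 → slack +1.719/-1.260; half-tol=0.259, Σhalf²=0.421481
Nominal = 99.440. Worst-case = [99.440 - 1.260, 99.440 + 1.719] = [98.180, 101.159]. RSS = √0.421481 = 0.649.

nominal=99.440 wc=[98.180,101.159] rss=0.649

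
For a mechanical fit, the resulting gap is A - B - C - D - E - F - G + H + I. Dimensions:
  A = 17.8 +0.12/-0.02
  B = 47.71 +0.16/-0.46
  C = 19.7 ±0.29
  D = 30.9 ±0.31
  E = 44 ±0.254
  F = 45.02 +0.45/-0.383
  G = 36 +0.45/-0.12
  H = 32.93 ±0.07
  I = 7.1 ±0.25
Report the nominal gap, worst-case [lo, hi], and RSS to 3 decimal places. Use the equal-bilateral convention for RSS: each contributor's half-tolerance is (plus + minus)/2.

Stack each dimension's contribution:
  +A: nom +17.800 → Σnom=17.800; wc +0.120/-0.020 → slack +0.120/-0.020; half-tol=0.070, Σhalf²=0.004900
  -B: nom -47.710 → Σnom=-29.910; wc +0.460/-0.160 → slack +0.580/-0.180; half-tol=0.310, Σhalf²=0.101000
  -C: nom -19.700 → Σnom=-49.610; wc +0.290/-0.290 → slack +0.870/-0.470; half-tol=0.290, Σhalf²=0.185100
  -D: nom -30.900 → Σnom=-80.510; wc +0.310/-0.310 → slack +1.180/-0.780; half-tol=0.310, Σhalf²=0.281200
  -E: nom -44.000 → Σnom=-124.510; wc +0.254/-0.254 → slack +1.434/-1.034; half-tol=0.254, Σhalf²=0.345716
  -F: nom -45.020 → Σnom=-169.530; wc +0.383/-0.450 → slack +1.817/-1.484; half-tol=0.416, Σhalf²=0.519188
  -G: nom -36.000 → Σnom=-205.530; wc +0.120/-0.450 → slack +1.937/-1.934; half-tol=0.285, Σhalf²=0.600413
  +H: nom +32.930 → Σnom=-172.600; wc +0.070/-0.070 → slack +2.007/-2.004; half-tol=0.070, Σhalf²=0.605313
  +I: nom +7.100 → Σnom=-165.500; wc +0.250/-0.250 → slack +2.257/-2.254; half-tol=0.250, Σhalf²=0.667813
Nominal = -165.500. Worst-case = [-165.500 - 2.254, -165.500 + 2.257] = [-167.754, -163.243]. RSS = √0.667813 = 0.817.

nominal=-165.500 wc=[-167.754,-163.243] rss=0.817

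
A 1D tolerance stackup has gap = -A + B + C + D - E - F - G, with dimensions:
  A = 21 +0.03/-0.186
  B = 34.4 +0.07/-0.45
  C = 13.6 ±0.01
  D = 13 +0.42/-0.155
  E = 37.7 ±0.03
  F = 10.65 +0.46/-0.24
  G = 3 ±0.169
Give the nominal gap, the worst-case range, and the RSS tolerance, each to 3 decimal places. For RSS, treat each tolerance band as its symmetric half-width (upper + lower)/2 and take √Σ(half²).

Stack each dimension's contribution:
  -A: nom -21.000 → Σnom=-21.000; wc +0.186/-0.030 → slack +0.186/-0.030; half-tol=0.108, Σhalf²=0.011664
  +B: nom +34.400 → Σnom=13.400; wc +0.070/-0.450 → slack +0.256/-0.480; half-tol=0.260, Σhalf²=0.079264
  +C: nom +13.600 → Σnom=27.000; wc +0.010/-0.010 → slack +0.266/-0.490; half-tol=0.010, Σhalf²=0.079364
  +D: nom +13.000 → Σnom=40.000; wc +0.420/-0.155 → slack +0.686/-0.645; half-tol=0.287, Σhalf²=0.162020
  -E: nom -37.700 → Σnom=2.300; wc +0.030/-0.030 → slack +0.716/-0.675; half-tol=0.030, Σhalf²=0.162920
  -F: nom -10.650 → Σnom=-8.350; wc +0.240/-0.460 → slack +0.956/-1.135; half-tol=0.350, Σhalf²=0.285420
  -G: nom -3.000 → Σnom=-11.350; wc +0.169/-0.169 → slack +1.125/-1.304; half-tol=0.169, Σhalf²=0.313981
Nominal = -11.350. Worst-case = [-11.350 - 1.304, -11.350 + 1.125] = [-12.654, -10.225]. RSS = √0.313981 = 0.560.

nominal=-11.350 wc=[-12.654,-10.225] rss=0.560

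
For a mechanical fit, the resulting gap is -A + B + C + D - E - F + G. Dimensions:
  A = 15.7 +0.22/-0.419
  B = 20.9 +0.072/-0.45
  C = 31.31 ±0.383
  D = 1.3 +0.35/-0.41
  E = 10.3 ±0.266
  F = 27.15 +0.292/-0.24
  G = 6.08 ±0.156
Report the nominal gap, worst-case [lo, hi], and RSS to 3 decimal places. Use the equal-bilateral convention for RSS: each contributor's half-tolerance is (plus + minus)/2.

nominal=6.440 wc=[4.263,8.326] rss=0.792

Stack each dimension's contribution:
  -A: nom -15.700 → Σnom=-15.700; wc +0.419/-0.220 → slack +0.419/-0.220; half-tol=0.320, Σhalf²=0.102080
  +B: nom +20.900 → Σnom=5.200; wc +0.072/-0.450 → slack +0.491/-0.670; half-tol=0.261, Σhalf²=0.170201
  +C: nom +31.310 → Σnom=36.510; wc +0.383/-0.383 → slack +0.874/-1.053; half-tol=0.383, Σhalf²=0.316890
  +D: nom +1.300 → Σnom=37.810; wc +0.350/-0.410 → slack +1.224/-1.463; half-tol=0.380, Σhalf²=0.461290
  -E: nom -10.300 → Σnom=27.510; wc +0.266/-0.266 → slack +1.490/-1.729; half-tol=0.266, Σhalf²=0.532046
  -F: nom -27.150 → Σnom=0.360; wc +0.240/-0.292 → slack +1.730/-2.021; half-tol=0.266, Σhalf²=0.602802
  +G: nom +6.080 → Σnom=6.440; wc +0.156/-0.156 → slack +1.886/-2.177; half-tol=0.156, Σhalf²=0.627138
Nominal = 6.440. Worst-case = [6.440 - 2.177, 6.440 + 1.886] = [4.263, 8.326]. RSS = √0.627138 = 0.792.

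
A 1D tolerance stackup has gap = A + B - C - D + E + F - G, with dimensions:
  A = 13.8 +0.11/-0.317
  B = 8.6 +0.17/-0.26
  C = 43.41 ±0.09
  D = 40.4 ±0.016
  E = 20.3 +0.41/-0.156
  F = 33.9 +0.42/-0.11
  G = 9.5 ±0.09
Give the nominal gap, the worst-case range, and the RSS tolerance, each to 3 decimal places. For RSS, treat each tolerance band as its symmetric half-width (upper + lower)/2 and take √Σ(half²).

nominal=-16.710 wc=[-17.749,-15.404] rss=0.509

Stack each dimension's contribution:
  +A: nom +13.800 → Σnom=13.800; wc +0.110/-0.317 → slack +0.110/-0.317; half-tol=0.213, Σhalf²=0.045582
  +B: nom +8.600 → Σnom=22.400; wc +0.170/-0.260 → slack +0.280/-0.577; half-tol=0.215, Σhalf²=0.091807
  -C: nom -43.410 → Σnom=-21.010; wc +0.090/-0.090 → slack +0.370/-0.667; half-tol=0.090, Σhalf²=0.099907
  -D: nom -40.400 → Σnom=-61.410; wc +0.016/-0.016 → slack +0.386/-0.683; half-tol=0.016, Σhalf²=0.100163
  +E: nom +20.300 → Σnom=-41.110; wc +0.410/-0.156 → slack +0.796/-0.839; half-tol=0.283, Σhalf²=0.180252
  +F: nom +33.900 → Σnom=-7.210; wc +0.420/-0.110 → slack +1.216/-0.949; half-tol=0.265, Σhalf²=0.250477
  -G: nom -9.500 → Σnom=-16.710; wc +0.090/-0.090 → slack +1.306/-1.039; half-tol=0.090, Σhalf²=0.258577
Nominal = -16.710. Worst-case = [-16.710 - 1.039, -16.710 + 1.306] = [-17.749, -15.404]. RSS = √0.258577 = 0.509.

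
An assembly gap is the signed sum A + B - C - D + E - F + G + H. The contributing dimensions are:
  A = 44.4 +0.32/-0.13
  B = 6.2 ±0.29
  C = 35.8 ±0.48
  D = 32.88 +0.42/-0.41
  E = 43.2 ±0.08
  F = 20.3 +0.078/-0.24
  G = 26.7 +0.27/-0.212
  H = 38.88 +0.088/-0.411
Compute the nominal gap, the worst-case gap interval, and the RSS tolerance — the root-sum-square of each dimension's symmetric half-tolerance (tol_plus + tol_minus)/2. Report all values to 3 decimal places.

Stack each dimension's contribution:
  +A: nom +44.400 → Σnom=44.400; wc +0.320/-0.130 → slack +0.320/-0.130; half-tol=0.225, Σhalf²=0.050625
  +B: nom +6.200 → Σnom=50.600; wc +0.290/-0.290 → slack +0.610/-0.420; half-tol=0.290, Σhalf²=0.134725
  -C: nom -35.800 → Σnom=14.800; wc +0.480/-0.480 → slack +1.090/-0.900; half-tol=0.480, Σhalf²=0.365125
  -D: nom -32.880 → Σnom=-18.080; wc +0.410/-0.420 → slack +1.500/-1.320; half-tol=0.415, Σhalf²=0.537350
  +E: nom +43.200 → Σnom=25.120; wc +0.080/-0.080 → slack +1.580/-1.400; half-tol=0.080, Σhalf²=0.543750
  -F: nom -20.300 → Σnom=4.820; wc +0.240/-0.078 → slack +1.820/-1.478; half-tol=0.159, Σhalf²=0.569031
  +G: nom +26.700 → Σnom=31.520; wc +0.270/-0.212 → slack +2.090/-1.690; half-tol=0.241, Σhalf²=0.627112
  +H: nom +38.880 → Σnom=70.400; wc +0.088/-0.411 → slack +2.178/-2.101; half-tol=0.249, Σhalf²=0.689362
Nominal = 70.400. Worst-case = [70.400 - 2.101, 70.400 + 2.178] = [68.299, 72.578]. RSS = √0.689362 = 0.830.

nominal=70.400 wc=[68.299,72.578] rss=0.830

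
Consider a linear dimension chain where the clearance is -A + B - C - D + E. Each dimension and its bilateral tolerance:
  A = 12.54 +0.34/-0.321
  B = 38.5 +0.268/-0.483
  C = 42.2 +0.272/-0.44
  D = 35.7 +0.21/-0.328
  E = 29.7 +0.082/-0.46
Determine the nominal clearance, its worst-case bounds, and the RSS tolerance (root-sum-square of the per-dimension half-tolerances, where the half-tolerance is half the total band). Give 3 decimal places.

Stack each dimension's contribution:
  -A: nom -12.540 → Σnom=-12.540; wc +0.321/-0.340 → slack +0.321/-0.340; half-tol=0.331, Σhalf²=0.109230
  +B: nom +38.500 → Σnom=25.960; wc +0.268/-0.483 → slack +0.589/-0.823; half-tol=0.376, Σhalf²=0.250231
  -C: nom -42.200 → Σnom=-16.240; wc +0.440/-0.272 → slack +1.029/-1.095; half-tol=0.356, Σhalf²=0.376966
  -D: nom -35.700 → Σnom=-51.940; wc +0.328/-0.210 → slack +1.357/-1.305; half-tol=0.269, Σhalf²=0.449327
  +E: nom +29.700 → Σnom=-22.240; wc +0.082/-0.460 → slack +1.439/-1.765; half-tol=0.271, Σhalf²=0.522768
Nominal = -22.240. Worst-case = [-22.240 - 1.765, -22.240 + 1.439] = [-24.005, -20.801]. RSS = √0.522768 = 0.723.

nominal=-22.240 wc=[-24.005,-20.801] rss=0.723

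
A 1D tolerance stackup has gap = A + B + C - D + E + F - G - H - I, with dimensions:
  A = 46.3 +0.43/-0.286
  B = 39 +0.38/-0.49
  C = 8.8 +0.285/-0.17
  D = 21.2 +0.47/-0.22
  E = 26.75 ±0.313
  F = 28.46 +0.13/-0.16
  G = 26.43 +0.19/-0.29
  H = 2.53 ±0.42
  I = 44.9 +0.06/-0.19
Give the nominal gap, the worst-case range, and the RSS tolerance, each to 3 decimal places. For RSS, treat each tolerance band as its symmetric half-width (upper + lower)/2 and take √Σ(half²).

Stack each dimension's contribution:
  +A: nom +46.300 → Σnom=46.300; wc +0.430/-0.286 → slack +0.430/-0.286; half-tol=0.358, Σhalf²=0.128164
  +B: nom +39.000 → Σnom=85.300; wc +0.380/-0.490 → slack +0.810/-0.776; half-tol=0.435, Σhalf²=0.317389
  +C: nom +8.800 → Σnom=94.100; wc +0.285/-0.170 → slack +1.095/-0.946; half-tol=0.227, Σhalf²=0.369145
  -D: nom -21.200 → Σnom=72.900; wc +0.220/-0.470 → slack +1.315/-1.416; half-tol=0.345, Σhalf²=0.488170
  +E: nom +26.750 → Σnom=99.650; wc +0.313/-0.313 → slack +1.628/-1.729; half-tol=0.313, Σhalf²=0.586139
  +F: nom +28.460 → Σnom=128.110; wc +0.130/-0.160 → slack +1.758/-1.889; half-tol=0.145, Σhalf²=0.607164
  -G: nom -26.430 → Σnom=101.680; wc +0.290/-0.190 → slack +2.048/-2.079; half-tol=0.240, Σhalf²=0.664764
  -H: nom -2.530 → Σnom=99.150; wc +0.420/-0.420 → slack +2.468/-2.499; half-tol=0.420, Σhalf²=0.841164
  -I: nom -44.900 → Σnom=54.250; wc +0.190/-0.060 → slack +2.658/-2.559; half-tol=0.125, Σhalf²=0.856789
Nominal = 54.250. Worst-case = [54.250 - 2.559, 54.250 + 2.658] = [51.691, 56.908]. RSS = √0.856789 = 0.926.

nominal=54.250 wc=[51.691,56.908] rss=0.926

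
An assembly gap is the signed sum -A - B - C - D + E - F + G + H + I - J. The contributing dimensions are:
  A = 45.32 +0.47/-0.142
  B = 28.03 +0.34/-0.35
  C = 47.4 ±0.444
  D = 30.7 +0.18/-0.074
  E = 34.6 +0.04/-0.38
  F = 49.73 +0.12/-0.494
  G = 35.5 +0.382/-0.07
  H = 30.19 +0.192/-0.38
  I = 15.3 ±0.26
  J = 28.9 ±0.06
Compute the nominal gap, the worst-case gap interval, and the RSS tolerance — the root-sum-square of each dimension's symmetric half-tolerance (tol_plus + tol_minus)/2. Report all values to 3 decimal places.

Stack each dimension's contribution:
  -A: nom -45.320 → Σnom=-45.320; wc +0.142/-0.470 → slack +0.142/-0.470; half-tol=0.306, Σhalf²=0.093636
  -B: nom -28.030 → Σnom=-73.350; wc +0.350/-0.340 → slack +0.492/-0.810; half-tol=0.345, Σhalf²=0.212661
  -C: nom -47.400 → Σnom=-120.750; wc +0.444/-0.444 → slack +0.936/-1.254; half-tol=0.444, Σhalf²=0.409797
  -D: nom -30.700 → Σnom=-151.450; wc +0.074/-0.180 → slack +1.010/-1.434; half-tol=0.127, Σhalf²=0.425926
  +E: nom +34.600 → Σnom=-116.850; wc +0.040/-0.380 → slack +1.050/-1.814; half-tol=0.210, Σhalf²=0.470026
  -F: nom -49.730 → Σnom=-166.580; wc +0.494/-0.120 → slack +1.544/-1.934; half-tol=0.307, Σhalf²=0.564275
  +G: nom +35.500 → Σnom=-131.080; wc +0.382/-0.070 → slack +1.926/-2.004; half-tol=0.226, Σhalf²=0.615351
  +H: nom +30.190 → Σnom=-100.890; wc +0.192/-0.380 → slack +2.118/-2.384; half-tol=0.286, Σhalf²=0.697147
  +I: nom +15.300 → Σnom=-85.590; wc +0.260/-0.260 → slack +2.378/-2.644; half-tol=0.260, Σhalf²=0.764747
  -J: nom -28.900 → Σnom=-114.490; wc +0.060/-0.060 → slack +2.438/-2.704; half-tol=0.060, Σhalf²=0.768347
Nominal = -114.490. Worst-case = [-114.490 - 2.704, -114.490 + 2.438] = [-117.194, -112.052]. RSS = √0.768347 = 0.877.

nominal=-114.490 wc=[-117.194,-112.052] rss=0.877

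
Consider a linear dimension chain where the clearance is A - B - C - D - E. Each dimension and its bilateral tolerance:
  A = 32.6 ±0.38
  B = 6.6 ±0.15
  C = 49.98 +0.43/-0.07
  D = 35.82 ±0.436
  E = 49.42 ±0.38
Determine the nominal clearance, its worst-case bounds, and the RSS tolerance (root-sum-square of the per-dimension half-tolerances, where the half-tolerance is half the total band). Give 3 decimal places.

nominal=-109.220 wc=[-110.996,-107.804] rss=0.751

Stack each dimension's contribution:
  +A: nom +32.600 → Σnom=32.600; wc +0.380/-0.380 → slack +0.380/-0.380; half-tol=0.380, Σhalf²=0.144400
  -B: nom -6.600 → Σnom=26.000; wc +0.150/-0.150 → slack +0.530/-0.530; half-tol=0.150, Σhalf²=0.166900
  -C: nom -49.980 → Σnom=-23.980; wc +0.070/-0.430 → slack +0.600/-0.960; half-tol=0.250, Σhalf²=0.229400
  -D: nom -35.820 → Σnom=-59.800; wc +0.436/-0.436 → slack +1.036/-1.396; half-tol=0.436, Σhalf²=0.419496
  -E: nom -49.420 → Σnom=-109.220; wc +0.380/-0.380 → slack +1.416/-1.776; half-tol=0.380, Σhalf²=0.563896
Nominal = -109.220. Worst-case = [-109.220 - 1.776, -109.220 + 1.416] = [-110.996, -107.804]. RSS = √0.563896 = 0.751.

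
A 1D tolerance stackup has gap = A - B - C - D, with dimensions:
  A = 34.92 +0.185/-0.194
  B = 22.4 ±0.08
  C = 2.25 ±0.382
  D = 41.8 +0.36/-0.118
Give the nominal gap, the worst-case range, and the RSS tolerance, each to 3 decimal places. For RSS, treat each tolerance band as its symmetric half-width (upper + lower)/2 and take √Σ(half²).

nominal=-31.530 wc=[-32.546,-30.765] rss=0.495

Stack each dimension's contribution:
  +A: nom +34.920 → Σnom=34.920; wc +0.185/-0.194 → slack +0.185/-0.194; half-tol=0.190, Σhalf²=0.035910
  -B: nom -22.400 → Σnom=12.520; wc +0.080/-0.080 → slack +0.265/-0.274; half-tol=0.080, Σhalf²=0.042310
  -C: nom -2.250 → Σnom=10.270; wc +0.382/-0.382 → slack +0.647/-0.656; half-tol=0.382, Σhalf²=0.188234
  -D: nom -41.800 → Σnom=-31.530; wc +0.118/-0.360 → slack +0.765/-1.016; half-tol=0.239, Σhalf²=0.245355
Nominal = -31.530. Worst-case = [-31.530 - 1.016, -31.530 + 0.765] = [-32.546, -30.765]. RSS = √0.245355 = 0.495.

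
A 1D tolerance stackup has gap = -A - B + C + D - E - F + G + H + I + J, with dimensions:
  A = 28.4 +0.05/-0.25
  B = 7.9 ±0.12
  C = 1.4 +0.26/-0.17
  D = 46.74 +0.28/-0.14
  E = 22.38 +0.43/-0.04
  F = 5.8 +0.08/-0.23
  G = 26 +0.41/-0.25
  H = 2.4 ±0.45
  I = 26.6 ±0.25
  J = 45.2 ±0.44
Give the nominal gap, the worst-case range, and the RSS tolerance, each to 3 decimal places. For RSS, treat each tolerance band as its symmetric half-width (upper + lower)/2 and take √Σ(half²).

nominal=83.860 wc=[81.480,86.590] rss=0.880

Stack each dimension's contribution:
  -A: nom -28.400 → Σnom=-28.400; wc +0.250/-0.050 → slack +0.250/-0.050; half-tol=0.150, Σhalf²=0.022500
  -B: nom -7.900 → Σnom=-36.300; wc +0.120/-0.120 → slack +0.370/-0.170; half-tol=0.120, Σhalf²=0.036900
  +C: nom +1.400 → Σnom=-34.900; wc +0.260/-0.170 → slack +0.630/-0.340; half-tol=0.215, Σhalf²=0.083125
  +D: nom +46.740 → Σnom=11.840; wc +0.280/-0.140 → slack +0.910/-0.480; half-tol=0.210, Σhalf²=0.127225
  -E: nom -22.380 → Σnom=-10.540; wc +0.040/-0.430 → slack +0.950/-0.910; half-tol=0.235, Σhalf²=0.182450
  -F: nom -5.800 → Σnom=-16.340; wc +0.230/-0.080 → slack +1.180/-0.990; half-tol=0.155, Σhalf²=0.206475
  +G: nom +26.000 → Σnom=9.660; wc +0.410/-0.250 → slack +1.590/-1.240; half-tol=0.330, Σhalf²=0.315375
  +H: nom +2.400 → Σnom=12.060; wc +0.450/-0.450 → slack +2.040/-1.690; half-tol=0.450, Σhalf²=0.517875
  +I: nom +26.600 → Σnom=38.660; wc +0.250/-0.250 → slack +2.290/-1.940; half-tol=0.250, Σhalf²=0.580375
  +J: nom +45.200 → Σnom=83.860; wc +0.440/-0.440 → slack +2.730/-2.380; half-tol=0.440, Σhalf²=0.773975
Nominal = 83.860. Worst-case = [83.860 - 2.380, 83.860 + 2.730] = [81.480, 86.590]. RSS = √0.773975 = 0.880.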